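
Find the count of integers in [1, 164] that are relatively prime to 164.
80

164 = 2^2 × 41
φ(n) = n × ∏(1 - 1/p) for each prime p dividing n
φ(164) = 164 × (1 - 1/2) × (1 - 1/41) = 80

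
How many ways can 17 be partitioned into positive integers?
297

p(n) counts ways to write n as a sum of positive integers (order ignored).
Euler's pentagonal recurrence: p(k) = p(k-1) + p(k-2) - p(k-5) - p(k-7) + p(k-12) + p(k-15) - ... (offsets j(3j∓1)/2, signs ++--, p(0)=1, p(<0)=0).
DP table for k = 0..16: p(0)=1, p(1)=1, p(2)=2, p(3)=3, p(4)=5, p(5)=7, p(6)=11, p(7)=15, p(8)=22, p(9)=30, p(10)=42, p(11)=56, p(12)=77, p(13)=101, p(14)=135, p(15)=176, p(16)=231.
Final step: p(17) = p(16) + p(15) - p(12) - p(10) + p(5) + p(2)
= 231 + 176 - 77 - 42 + 7 + 2
= 297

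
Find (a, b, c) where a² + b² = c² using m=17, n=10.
(189, 340, 389)

Euclid's formula: a = m² - n², b = 2mn, c = m² + n²
m = 17, n = 10
a = 17² - 10² = 289 - 100 = 189
b = 2 × 17 × 10 = 340
c = 17² + 10² = 289 + 100 = 389
Verification: 189² + 340² = 35721 + 115600 = 151321 = 389² ✓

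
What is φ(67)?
66

67 = 67
φ(n) = n × ∏(1 - 1/p) for each prime p dividing n
φ(67) = 67 × (1 - 1/67) = 66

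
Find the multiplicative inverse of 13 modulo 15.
7

gcd(13, 15) = 1, so the inverse exists.
Extended Euclidean algorithm on (15, 13):
15 = 1 × 13 + 2  ⟹  2 = (1)·15 + (-1)·13
13 = 6 × 2 + 1  ⟹  1 = (-6)·15 + (7)·13
So (7)·13 ≡ 1 (mod 15), i.e. 13^(-1) ≡ 7 (mod 15).
Check: 13 × 7 = 91 ≡ 1 (mod 15)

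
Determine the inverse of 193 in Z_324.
277

gcd(193, 324) = 1, so the inverse exists.
Extended Euclidean algorithm on (324, 193):
324 = 1 × 193 + 131  ⟹  131 = (1)·324 + (-1)·193
193 = 1 × 131 + 62  ⟹  62 = (-1)·324 + (2)·193
131 = 2 × 62 + 7  ⟹  7 = (3)·324 + (-5)·193
62 = 8 × 7 + 6  ⟹  6 = (-25)·324 + (42)·193
7 = 1 × 6 + 1  ⟹  1 = (28)·324 + (-47)·193
So (-47)·193 ≡ 1 (mod 324), i.e. 193^(-1) ≡ -47 ≡ 277 (mod 324).
Check: 193 × 277 = 53461 ≡ 1 (mod 324)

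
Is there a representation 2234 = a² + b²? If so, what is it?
5² + 47² (a=5, b=47)

Factorization: 2234 = 2 × 1117
By Fermat: n is sum of two squares iff every prime p ≡ 3 (mod 4) appears to even power.
All primes ≡ 3 (mod 4) appear to even power.
Search a = 0, 1, 2, … for 2234 - a² a perfect square: first hit at a = 5: 2234 - 25 = 2209 = 47².
2234 = 5² + 47² = 25 + 2209 ✓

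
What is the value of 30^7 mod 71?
1

Repeated squaring. Binary of 7 = 111.
30^1 ≡ 30 (mod 71); 30^2 ≡ 48 (mod 71); 30^4 ≡ 32 (mod 71)
30^7 = 30^1 × 30^2 × 30^4 ≡ 1 (mod 71)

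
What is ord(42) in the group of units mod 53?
13

53 is prime, so ord(42) divides φ(53) = 52.
Divisors of 52: 1, 2, 4, 13, 26, 52.
Repeated squaring: 42^1 ≡ 42, 42^2 ≡ 15, 42^4 ≡ 13, 42^8 ≡ 10, 42^16 ≡ 47, 42^32 ≡ 36 (mod 53).
Test 42^d mod 53 for each divisor d in increasing order:
42^1 ≡ 42
42^2 ≡ 15
42^4 ≡ 13
42^13 = 42^8·42^4·42^1 ≡ 1  ← first divisor giving 1
The order is 13.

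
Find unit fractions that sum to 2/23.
1/12 + 1/276

Greedy algorithm:
2/23: ceiling(23/2) = 12, use 1/12
1/276: ceiling(276/1) = 276, use 1/276
Result: 2/23 = 1/12 + 1/276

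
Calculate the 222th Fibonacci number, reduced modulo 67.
29

Matrix identity: Q^n = [[F_(n+1), F_n], [F_n, F_(n-1)]] with Q = [[1,1],[1,0]].
n = 222 = 11011110₂. Square-and-multiply, entries mod 67:
Q^1 = [[1,1],[1,0]]
Q^3 = (Q^1)²·Q = [[3,2],[2,1]]
Q^6 = (Q^3)² = [[13,8],[8,5]]
Q^13 = (Q^6)²·Q = [[42,32],[32,10]]
Q^27 = (Q^13)²·Q = [[30,41],[41,56]]
Q^55 = (Q^27)²·Q = [[10,35],[35,42]]
Q^111 = (Q^55)²·Q = [[63,52],[52,11]]
Q^222 = (Q^111)² = [[40,29],[29,11]]
F_222 mod 67 = Q^222[0][1] = 29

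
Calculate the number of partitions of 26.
2436

p(n) counts ways to write n as a sum of positive integers (order ignored).
Euler's pentagonal recurrence: p(k) = p(k-1) + p(k-2) - p(k-5) - p(k-7) + p(k-12) + p(k-15) - ... (offsets j(3j∓1)/2, signs ++--, p(0)=1, p(<0)=0).
DP table for k = 0..25: p(0)=1, p(1)=1, p(2)=2, p(3)=3, p(4)=5, p(5)=7, p(6)=11, p(7)=15, p(8)=22, p(9)=30, p(10)=42, p(11)=56, p(12)=77, p(13)=101, p(14)=135, p(15)=176, p(16)=231, p(17)=297, p(18)=385, p(19)=490, p(20)=627, p(21)=792, p(22)=1002, p(23)=1255, p(24)=1575, p(25)=1958.
Final step: p(26) = p(25) + p(24) - p(21) - p(19) + p(14) + p(11) - p(4) - p(0)
= 1958 + 1575 - 792 - 490 + 135 + 56 - 5 - 1
= 2436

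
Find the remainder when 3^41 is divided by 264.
3

Repeated squaring. Binary of 41 = 101001.
3^1 ≡ 3 (mod 264); 3^2 ≡ 9 (mod 264); 3^4 ≡ 81 (mod 264); 3^8 ≡ 225 (mod 264); 3^16 ≡ 201 (mod 264); 3^32 ≡ 9 (mod 264)
3^41 = 3^1 × 3^8 × 3^32 ≡ 3 (mod 264)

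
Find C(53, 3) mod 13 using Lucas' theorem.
0

Using Lucas' theorem:
Write n=53 and k=3 in base 13:
n in base 13: [4, 1]
k in base 13: [0, 3]
C(53,3) mod 13 = ∏ C(n_i, k_i) mod 13
Digit binomials (mod 13): C(4,0) = 1; C(1,3) = 0 (k_i > n_i)
Product: 1 × 0 = 0 ≡ 0 (mod 13)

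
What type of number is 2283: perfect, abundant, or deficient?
deficient

Proper divisors of 2283: sum = 1 + 3 + 761 = 765
Since 765 < 2283, 2283 is deficient.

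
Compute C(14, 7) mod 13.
0

Using Lucas' theorem:
Write n=14 and k=7 in base 13:
n in base 13: [1, 1]
k in base 13: [0, 7]
C(14,7) mod 13 = ∏ C(n_i, k_i) mod 13
Digit binomials (mod 13): C(1,0) = 1; C(1,7) = 0 (k_i > n_i)
Product: 1 × 0 = 0 ≡ 0 (mod 13)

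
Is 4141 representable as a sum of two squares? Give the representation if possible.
35² + 54² (a=35, b=54)

Factorization: 4141 = 41 × 101
By Fermat: n is sum of two squares iff every prime p ≡ 3 (mod 4) appears to even power.
All primes ≡ 3 (mod 4) appear to even power.
Search a = 0, 1, 2, … for 4141 - a² a perfect square: first hit at a = 35: 4141 - 1225 = 2916 = 54².
4141 = 35² + 54² = 1225 + 2916 ✓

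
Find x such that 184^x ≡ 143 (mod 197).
10

Baby-step giant-step with step n = ⌈√197⌉ = 15.
Baby steps 184^j mod 197 (j:value) for j=0..14: 0:1, 1:184, 2:169, 3:167, 4:193, 5:52, 6:112, 7:120, 8:16, 9:186, 10:143, 11:111, 12:133, 13:44, 14:19.
h = 143 is already in the table at j=10, so x = 10.
Check: 184^10 ≡ 143 (mod 197).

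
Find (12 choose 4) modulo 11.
0

Using Lucas' theorem:
Write n=12 and k=4 in base 11:
n in base 11: [1, 1]
k in base 11: [0, 4]
C(12,4) mod 11 = ∏ C(n_i, k_i) mod 11
Digit binomials (mod 11): C(1,0) = 1; C(1,4) = 0 (k_i > n_i)
Product: 1 × 0 = 0 ≡ 0 (mod 11)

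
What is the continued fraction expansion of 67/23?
[2; 1, 10, 2]

Euclidean algorithm steps:
67 = 2 × 23 + 21
23 = 1 × 21 + 2
21 = 10 × 2 + 1
2 = 2 × 1 + 0
Continued fraction: [2; 1, 10, 2]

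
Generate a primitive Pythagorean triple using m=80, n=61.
(2679, 9760, 10121)

Euclid's formula: a = m² - n², b = 2mn, c = m² + n²
m = 80, n = 61
a = 80² - 61² = 6400 - 3721 = 2679
b = 2 × 80 × 61 = 9760
c = 80² + 61² = 6400 + 3721 = 10121
Verification: 2679² + 9760² = 7177041 + 95257600 = 102434641 = 10121² ✓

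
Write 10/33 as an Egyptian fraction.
1/4 + 1/19 + 1/2508

Greedy algorithm:
10/33: ceiling(33/10) = 4, use 1/4
7/132: ceiling(132/7) = 19, use 1/19
1/2508: ceiling(2508/1) = 2508, use 1/2508
Result: 10/33 = 1/4 + 1/19 + 1/2508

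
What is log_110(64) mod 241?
180

Baby-step giant-step with step n = ⌈√241⌉ = 16.
Baby steps 110^j mod 241 (j:value) for j=0..15: 0:1, 1:110, 2:50, 3:198, 4:90, 5:19, 6:162, 7:227, 8:147, 9:23, 10:120, 11:186, 12:216, 13:142, 14:196, 15:111.
Giant-step multiplier: 110^(-16) ≡ 110^(240-16) = 110^224 ≡ 119 (mod 241).
Giant steps γ_i = 64·119^i mod 241: γ_0=64, γ_1=145, γ_2=144, γ_3=25, γ_4=83, γ_5=237, γ_6=6, γ_7=232, γ_8=134, γ_9=40, γ_10=181, γ_11=90 (in table at j=4).
x = i·n + j = 11·16 + 4 = 180.
Check: 110^180 ≡ 64 (mod 241).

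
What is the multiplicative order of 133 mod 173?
43

173 is prime, so ord(133) divides φ(173) = 172.
Divisors of 172: 1, 2, 4, 43, 86, 172.
Repeated squaring: 133^1 ≡ 133, 133^2 ≡ 43, 133^4 ≡ 119, 133^8 ≡ 148, 133^16 ≡ 106, 133^32 ≡ 164, 133^64 ≡ 81, 133^128 ≡ 160 (mod 173).
Test 133^d mod 173 for each divisor d in increasing order:
133^1 ≡ 133
133^2 ≡ 43
133^4 ≡ 119
133^43 = 133^32·133^8·133^2·133^1 ≡ 1  ← first divisor giving 1
The order is 43.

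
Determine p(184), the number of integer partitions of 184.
980462880430

p(n) counts ways to write n as a sum of positive integers (order ignored).
Euler's pentagonal recurrence: p(k) = p(k-1) + p(k-2) - p(k-5) - p(k-7) + p(k-12) + p(k-15) - ... (offsets j(3j∓1)/2, signs ++--, p(0)=1, p(<0)=0).
DP table for k = 0..183: p(0)=1, p(1)=1, p(2)=2, p(3)=3, p(4)=5, p(5)=7, p(6)=11, p(7)=15, p(8)=22, p(9)=30, p(10)=42, p(11)=56, p(12)=77, p(13)=101, p(14)=135, p(15)=176, p(16)=231, p(17)=297, p(18)=385, p(19)=490, p(20)=627, p(21)=792, p(22)=1002, p(23)=1255, p(24)=1575, p(25)=1958, p(26)=2436, p(27)=3010, p(28)=3718, p(29)=4565, p(30)=5604, p(31)=6842, p(32)=8349, p(33)=10143, p(34)=12310, p(35)=14883, p(36)=17977, p(37)=21637, p(38)=26015, p(39)=31185, p(40)=37338, p(41)=44583, p(42)=53174, p(43)=63261, p(44)=75175, p(45)=89134, p(46)=105558, p(47)=124754, p(48)=147273, p(49)=173525, p(50)=204226, p(51)=239943, p(52)=281589, p(53)=329931, p(54)=386155, p(55)=451276, p(56)=526823, p(57)=614154, p(58)=715220, p(59)=831820, p(60)=966467, p(61)=1121505, p(62)=1300156, p(63)=1505499, p(64)=1741630, p(65)=2012558, p(66)=2323520, p(67)=2679689, p(68)=3087735, p(69)=3554345, p(70)=4087968, p(71)=4697205, p(72)=5392783, p(73)=6185689, p(74)=7089500, p(75)=8118264, p(76)=9289091, p(77)=10619863, p(78)=12132164, p(79)=13848650, p(80)=15796476, p(81)=18004327, p(82)=20506255, p(83)=23338469, p(84)=26543660, p(85)=30167357, p(86)=34262962, p(87)=38887673, p(88)=44108109, p(89)=49995925, p(90)=56634173, p(91)=64112359, p(92)=72533807, p(93)=82010177, p(94)=92669720, p(95)=104651419, p(96)=118114304, p(97)=133230930, p(98)=150198136, p(99)=169229875, p(100)=190569292, p(101)=214481126, p(102)=241265379, p(103)=271248950, p(104)=304801365, p(105)=342325709, p(106)=384276336, p(107)=431149389, p(108)=483502844, p(109)=541946240, p(110)=607163746, p(111)=679903203, p(112)=761002156, p(113)=851376628, p(114)=952050665, p(115)=1064144451, p(116)=1188908248, p(117)=1327710076, p(118)=1482074143, p(119)=1653668665, p(120)=1844349560, p(121)=2056148051, p(122)=2291320912, p(123)=2552338241, p(124)=2841940500, p(125)=3163127352, p(126)=3519222692, p(127)=3913864295, p(128)=4351078600, p(129)=4835271870, p(130)=5371315400, p(131)=5964539504, p(132)=6620830889, p(133)=7346629512, p(134)=8149040695, p(135)=9035836076, p(136)=10015581680, p(137)=11097645016, p(138)=12292341831, p(139)=13610949895, p(140)=15065878135, p(141)=16670689208, p(142)=18440293320, p(143)=20390982757, p(144)=22540654445, p(145)=24908858009, p(146)=27517052599, p(147)=30388671978, p(148)=33549419497, p(149)=37027355200, p(150)=40853235313, p(151)=45060624582, p(152)=49686288421, p(153)=54770336324, p(154)=60356673280, p(155)=66493182097, p(156)=73232243759, p(157)=80630964769, p(158)=88751778802, p(159)=97662728555, p(160)=107438159466, p(161)=118159068427, p(162)=129913904637, p(163)=142798995930, p(164)=156919475295, p(165)=172389800255, p(166)=189334822579, p(167)=207890420102, p(168)=228204732751, p(169)=250438925115, p(170)=274768617130, p(171)=301384802048, p(172)=330495499613, p(173)=362326859895, p(174)=397125074750, p(175)=435157697830, p(176)=476715857290, p(177)=522115831195, p(178)=571701605655, p(179)=625846753120, p(180)=684957390936, p(181)=749474411781, p(182)=819876908323, p(183)=896684817527.
Final step: p(184) = p(183) + p(182) - p(179) - p(177) + p(172) + p(169) - p(162) - p(158) + p(149) + p(144) - p(133) - p(127) + p(114) + p(107) - p(92) - p(84) + p(67) + p(58) - p(39) - p(29) + p(8)
= 896684817527 + 819876908323 - 625846753120 - 522115831195 + 330495499613 + 250438925115 - 129913904637 - 88751778802 + 37027355200 + 22540654445 - 7346629512 - 3913864295 + 952050665 + 431149389 - 72533807 - 26543660 + 2679689 + 715220 - 31185 - 4565 + 22
= 980462880430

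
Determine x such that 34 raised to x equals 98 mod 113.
28

Baby-step giant-step with step n = ⌈√113⌉ = 11.
Baby steps 34^j mod 113 (j:value) for j=0..10: 0:1, 1:34, 2:26, 3:93, 4:111, 5:45, 6:61, 7:40, 8:4, 9:23, 10:104.
Giant-step multiplier: 34^(-11) ≡ 34^(112-11) = 34^101 ≡ 24 (mod 113).
Giant steps γ_i = 98·24^i mod 113: γ_0=98, γ_1=92, γ_2=61 (in table at j=6).
x = i·n + j = 2·11 + 6 = 28.
Check: 34^28 ≡ 98 (mod 113).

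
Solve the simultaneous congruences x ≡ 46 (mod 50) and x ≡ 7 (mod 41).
1196

Using Chinese Remainder Theorem:
M = 50 × 41 = 2050
M1 = 41, M2 = 50
y1 = 41^(-1) mod 50 = 11
y2 = 50^(-1) mod 41 = 32
x = (46×41×11 + 7×50×32) mod 2050 = 1196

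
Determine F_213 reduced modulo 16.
2

Matrix identity: Q^n = [[F_(n+1), F_n], [F_n, F_(n-1)]] with Q = [[1,1],[1,0]].
n = 213 = 11010101₂. Square-and-multiply, entries mod 16:
Q^1 = [[1,1],[1,0]]
Q^3 = (Q^1)²·Q = [[3,2],[2,1]]
Q^6 = (Q^3)² = [[13,8],[8,5]]
Q^13 = (Q^6)²·Q = [[9,9],[9,0]]
Q^26 = (Q^13)² = [[2,1],[1,1]]
Q^53 = (Q^26)²·Q = [[8,5],[5,3]]
Q^106 = (Q^53)² = [[9,7],[7,2]]
Q^213 = (Q^106)²·Q = [[15,2],[2,13]]
F_213 mod 16 = Q^213[0][1] = 2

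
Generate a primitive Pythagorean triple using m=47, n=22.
(1725, 2068, 2693)

Euclid's formula: a = m² - n², b = 2mn, c = m² + n²
m = 47, n = 22
a = 47² - 22² = 2209 - 484 = 1725
b = 2 × 47 × 22 = 2068
c = 47² + 22² = 2209 + 484 = 2693
Verification: 1725² + 2068² = 2975625 + 4276624 = 7252249 = 2693² ✓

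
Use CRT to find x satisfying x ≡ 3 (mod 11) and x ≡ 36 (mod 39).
36

Using Chinese Remainder Theorem:
M = 11 × 39 = 429
M1 = 39, M2 = 11
y1 = 39^(-1) mod 11 = 2
y2 = 11^(-1) mod 39 = 32
x = (3×39×2 + 36×11×32) mod 429 = 36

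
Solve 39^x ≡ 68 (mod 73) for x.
5

Baby-step giant-step with step n = ⌈√73⌉ = 9.
Baby steps 39^j mod 73 (j:value) for j=0..8: 0:1, 1:39, 2:61, 3:43, 4:71, 5:68, 6:24, 7:60, 8:4.
h = 68 is already in the table at j=5, so x = 5.
Check: 39^5 ≡ 68 (mod 73).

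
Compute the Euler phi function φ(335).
264

335 = 5 × 67
φ(n) = n × ∏(1 - 1/p) for each prime p dividing n
φ(335) = 335 × (1 - 1/5) × (1 - 1/67) = 264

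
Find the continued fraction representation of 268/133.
[2; 66, 2]

Euclidean algorithm steps:
268 = 2 × 133 + 2
133 = 66 × 2 + 1
2 = 2 × 1 + 0
Continued fraction: [2; 66, 2]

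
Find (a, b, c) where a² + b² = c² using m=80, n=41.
(4719, 6560, 8081)

Euclid's formula: a = m² - n², b = 2mn, c = m² + n²
m = 80, n = 41
a = 80² - 41² = 6400 - 1681 = 4719
b = 2 × 80 × 41 = 6560
c = 80² + 41² = 6400 + 1681 = 8081
Verification: 4719² + 6560² = 22268961 + 43033600 = 65302561 = 8081² ✓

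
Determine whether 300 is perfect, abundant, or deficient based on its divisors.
abundant

Proper divisors of 300: sum = 1 + 2 + 3 + 4 + 5 + 6 + 10 + 12 + ... + 60 + 75 + 100 + 150 (17 divisors) = 568
Since 568 > 300, 300 is abundant.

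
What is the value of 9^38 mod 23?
8

Repeated squaring. Binary of 38 = 100110.
9^1 ≡ 9 (mod 23); 9^2 ≡ 12 (mod 23); 9^4 ≡ 6 (mod 23); 9^8 ≡ 13 (mod 23); 9^16 ≡ 8 (mod 23); 9^32 ≡ 18 (mod 23)
9^38 = 9^2 × 9^4 × 9^32 ≡ 8 (mod 23)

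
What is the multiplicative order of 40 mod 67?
11

67 is prime, so ord(40) divides φ(67) = 66.
Divisors of 66: 1, 2, 3, 6, 11, 22, 33, 66.
Repeated squaring: 40^1 ≡ 40, 40^2 ≡ 59, 40^4 ≡ 64, 40^8 ≡ 9, 40^16 ≡ 14, 40^32 ≡ 62, 40^64 ≡ 25 (mod 67).
Test 40^d mod 67 for each divisor d in increasing order:
40^1 ≡ 40
40^2 ≡ 59
40^3 = 40^2·40^1 ≡ 15
40^6 = 40^4·40^2 ≡ 24
40^11 = 40^8·40^2·40^1 ≡ 1  ← first divisor giving 1
The order is 11.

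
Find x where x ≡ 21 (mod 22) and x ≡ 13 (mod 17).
285

Using Chinese Remainder Theorem:
M = 22 × 17 = 374
M1 = 17, M2 = 22
y1 = 17^(-1) mod 22 = 13
y2 = 22^(-1) mod 17 = 7
x = (21×17×13 + 13×22×7) mod 374 = 285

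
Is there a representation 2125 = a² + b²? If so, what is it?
3² + 46² (a=3, b=46)

Factorization: 2125 = 5^3 × 17
By Fermat: n is sum of two squares iff every prime p ≡ 3 (mod 4) appears to even power.
All primes ≡ 3 (mod 4) appear to even power.
Search a = 0, 1, 2, … for 2125 - a² a perfect square: first hit at a = 3: 2125 - 9 = 2116 = 46².
2125 = 3² + 46² = 9 + 2116 ✓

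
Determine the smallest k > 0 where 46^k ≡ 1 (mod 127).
126

127 is prime, so ord(46) divides φ(127) = 126.
Divisors of 126: 1, 2, 3, 6, 7, 9, 14, 18, 21, 42, 63, 126.
Repeated squaring: 46^1 ≡ 46, 46^2 ≡ 84, 46^4 ≡ 71, 46^8 ≡ 88, 46^16 ≡ 124, 46^32 ≡ 9, 46^64 ≡ 81 (mod 127).
Test 46^d mod 127 for each divisor d in increasing order:
46^1 ≡ 46
46^2 ≡ 84
46^3 = 46^2·46^1 ≡ 54
46^6 = 46^4·46^2 ≡ 122
46^7 = 46^4·46^2·46^1 ≡ 24
46^9 = 46^8·46^1 ≡ 111
46^14 = 46^8·46^4·46^2 ≡ 68
46^18 = 46^16·46^2 ≡ 2
46^21 = 46^16·46^4·46^1 ≡ 108
46^42 = 46^32·46^8·46^2 ≡ 107
46^63 = 46^32·46^16·46^8·46^4·46^2·46^1 ≡ 126
46^126 = 46^64·46^32·46^16·46^8·46^4·46^2 ≡ 1  ← first divisor giving 1
The order is 126.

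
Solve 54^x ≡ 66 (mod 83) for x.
73

Baby-step giant-step with step n = ⌈√83⌉ = 10.
Baby steps 54^j mod 83 (j:value) for j=0..9: 0:1, 1:54, 2:11, 3:13, 4:38, 5:60, 6:3, 7:79, 8:33, 9:39.
Giant-step multiplier: 54^(-10) ≡ 54^(82-10) = 54^72 ≡ 75 (mod 83).
Giant steps γ_i = 66·75^i mod 83: γ_0=66, γ_1=53, γ_2=74, γ_3=72, γ_4=5, γ_5=43, γ_6=71, γ_7=13 (in table at j=3).
x = i·n + j = 7·10 + 3 = 73.
Check: 54^73 ≡ 66 (mod 83).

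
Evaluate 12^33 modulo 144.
0

Repeated squaring. Binary of 33 = 100001.
12^1 ≡ 12 (mod 144); 12^2 ≡ 0 (mod 144); 12^4 ≡ 0 (mod 144); 12^8 ≡ 0 (mod 144); 12^16 ≡ 0 (mod 144); 12^32 ≡ 0 (mod 144)
12^33 = 12^1 × 12^32 ≡ 0 (mod 144)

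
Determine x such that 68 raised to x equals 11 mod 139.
64

Baby-step giant-step with step n = ⌈√139⌉ = 12.
Baby steps 68^j mod 139 (j:value) for j=0..11: 0:1, 1:68, 2:37, 3:14, 4:118, 5:101, 6:57, 7:123, 8:24, 9:103, 10:54, 11:58.
Giant-step multiplier: 68^(-12) ≡ 68^(138-12) = 68^126 ≡ 131 (mod 139).
Giant steps γ_i = 11·131^i mod 139: γ_0=11, γ_1=51, γ_2=9, γ_3=67, γ_4=20, γ_5=118 (in table at j=4).
x = i·n + j = 5·12 + 4 = 64.
Check: 68^64 ≡ 11 (mod 139).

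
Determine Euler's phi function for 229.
228

229 = 229
φ(n) = n × ∏(1 - 1/p) for each prime p dividing n
φ(229) = 229 × (1 - 1/229) = 228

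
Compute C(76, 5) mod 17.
5

Using Lucas' theorem:
Write n=76 and k=5 in base 17:
n in base 17: [4, 8]
k in base 17: [0, 5]
C(76,5) mod 17 = ∏ C(n_i, k_i) mod 17
Digit binomials (mod 17): C(4,0) = 1; C(8,5) = 56 ≡ 5
Product: 1 × 5 = 5 ≡ 5 (mod 17)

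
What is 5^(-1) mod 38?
23

gcd(5, 38) = 1, so the inverse exists.
Extended Euclidean algorithm on (38, 5):
38 = 7 × 5 + 3  ⟹  3 = (1)·38 + (-7)·5
5 = 1 × 3 + 2  ⟹  2 = (-1)·38 + (8)·5
3 = 1 × 2 + 1  ⟹  1 = (2)·38 + (-15)·5
So (-15)·5 ≡ 1 (mod 38), i.e. 5^(-1) ≡ -15 ≡ 23 (mod 38).
Check: 5 × 23 = 115 ≡ 1 (mod 38)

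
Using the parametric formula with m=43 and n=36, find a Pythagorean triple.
(553, 3096, 3145)

Euclid's formula: a = m² - n², b = 2mn, c = m² + n²
m = 43, n = 36
a = 43² - 36² = 1849 - 1296 = 553
b = 2 × 43 × 36 = 3096
c = 43² + 36² = 1849 + 1296 = 3145
Verification: 553² + 3096² = 305809 + 9585216 = 9891025 = 3145² ✓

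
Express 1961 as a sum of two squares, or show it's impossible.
5² + 44² (a=5, b=44)

Factorization: 1961 = 37 × 53
By Fermat: n is sum of two squares iff every prime p ≡ 3 (mod 4) appears to even power.
All primes ≡ 3 (mod 4) appear to even power.
Search a = 0, 1, 2, … for 1961 - a² a perfect square: first hit at a = 5: 1961 - 25 = 1936 = 44².
1961 = 5² + 44² = 25 + 1936 ✓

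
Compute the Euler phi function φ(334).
166

334 = 2 × 167
φ(n) = n × ∏(1 - 1/p) for each prime p dividing n
φ(334) = 334 × (1 - 1/2) × (1 - 1/167) = 166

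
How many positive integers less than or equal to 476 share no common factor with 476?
192

476 = 2^2 × 7 × 17
φ(n) = n × ∏(1 - 1/p) for each prime p dividing n
φ(476) = 476 × (1 - 1/2) × (1 - 1/7) × (1 - 1/17) = 192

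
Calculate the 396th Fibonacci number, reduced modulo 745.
42

Matrix identity: Q^n = [[F_(n+1), F_n], [F_n, F_(n-1)]] with Q = [[1,1],[1,0]].
n = 396 = 110001100₂. Square-and-multiply, entries mod 745:
Q^1 = [[1,1],[1,0]]
Q^3 = (Q^1)²·Q = [[3,2],[2,1]]
Q^6 = (Q^3)² = [[13,8],[8,5]]
Q^12 = (Q^6)² = [[233,144],[144,89]]
Q^24 = (Q^12)² = [[525,178],[178,347]]
Q^49 = (Q^24)²·Q = [[625,369],[369,256]]
Q^99 = (Q^49)²·Q = [[340,71],[71,269]]
Q^198 = (Q^99)² = [[696,29],[29,667]]
Q^396 = (Q^198)² = [[262,42],[42,220]]
F_396 mod 745 = Q^396[0][1] = 42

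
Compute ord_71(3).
35

71 is prime, so ord(3) divides φ(71) = 70.
Divisors of 70: 1, 2, 5, 7, 10, 14, 35, 70.
Repeated squaring: 3^1 ≡ 3, 3^2 ≡ 9, 3^4 ≡ 10, 3^8 ≡ 29, 3^16 ≡ 60, 3^32 ≡ 50, 3^64 ≡ 15 (mod 71).
Test 3^d mod 71 for each divisor d in increasing order:
3^1 ≡ 3
3^2 ≡ 9
3^5 = 3^4·3^1 ≡ 30
3^7 = 3^4·3^2·3^1 ≡ 57
3^10 = 3^8·3^2 ≡ 48
3^14 = 3^8·3^4·3^2 ≡ 54
3^35 = 3^32·3^2·3^1 ≡ 1  ← first divisor giving 1
The order is 35.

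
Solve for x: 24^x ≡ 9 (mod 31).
14

Baby-step giant-step with step n = ⌈√31⌉ = 6.
Baby steps 24^j mod 31 (j:value) for j=0..5: 0:1, 1:24, 2:18, 3:29, 4:14, 5:26.
Giant-step multiplier: 24^(-6) ≡ 24^(30-6) = 24^24 ≡ 8 (mod 31).
Giant steps γ_i = 9·8^i mod 31: γ_0=9, γ_1=10, γ_2=18 (in table at j=2).
x = i·n + j = 2·6 + 2 = 14.
Check: 24^14 ≡ 9 (mod 31).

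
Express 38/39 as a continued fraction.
[0; 1, 38]

Euclidean algorithm steps:
38 = 0 × 39 + 38
39 = 1 × 38 + 1
38 = 38 × 1 + 0
Continued fraction: [0; 1, 38]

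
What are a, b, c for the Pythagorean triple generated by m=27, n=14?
(533, 756, 925)

Euclid's formula: a = m² - n², b = 2mn, c = m² + n²
m = 27, n = 14
a = 27² - 14² = 729 - 196 = 533
b = 2 × 27 × 14 = 756
c = 27² + 14² = 729 + 196 = 925
Verification: 533² + 756² = 284089 + 571536 = 855625 = 925² ✓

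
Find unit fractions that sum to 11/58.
1/6 + 1/44 + 1/3828

Greedy algorithm:
11/58: ceiling(58/11) = 6, use 1/6
2/87: ceiling(87/2) = 44, use 1/44
1/3828: ceiling(3828/1) = 3828, use 1/3828
Result: 11/58 = 1/6 + 1/44 + 1/3828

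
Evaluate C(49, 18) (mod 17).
13

Using Lucas' theorem:
Write n=49 and k=18 in base 17:
n in base 17: [2, 15]
k in base 17: [1, 1]
C(49,18) mod 17 = ∏ C(n_i, k_i) mod 17
Digit binomials (mod 17): C(2,1) = 2; C(15,1) = 15
Product: 2 × 15 = 30 ≡ 13 (mod 17)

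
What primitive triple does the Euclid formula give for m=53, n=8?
(2745, 848, 2873)

Euclid's formula: a = m² - n², b = 2mn, c = m² + n²
m = 53, n = 8
a = 53² - 8² = 2809 - 64 = 2745
b = 2 × 53 × 8 = 848
c = 53² + 8² = 2809 + 64 = 2873
Verification: 2745² + 848² = 7535025 + 719104 = 8254129 = 2873² ✓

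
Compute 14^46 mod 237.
67

Repeated squaring. Binary of 46 = 101110.
14^1 ≡ 14 (mod 237); 14^2 ≡ 196 (mod 237); 14^4 ≡ 22 (mod 237); 14^8 ≡ 10 (mod 237); 14^16 ≡ 100 (mod 237); 14^32 ≡ 46 (mod 237)
14^46 = 14^2 × 14^4 × 14^8 × 14^32 ≡ 67 (mod 237)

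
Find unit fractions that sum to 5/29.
1/6 + 1/174

Greedy algorithm:
5/29: ceiling(29/5) = 6, use 1/6
1/174: ceiling(174/1) = 174, use 1/174
Result: 5/29 = 1/6 + 1/174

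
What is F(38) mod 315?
134

Matrix identity: Q^n = [[F_(n+1), F_n], [F_n, F_(n-1)]] with Q = [[1,1],[1,0]].
n = 38 = 100110₂. Square-and-multiply, entries mod 315:
Q^1 = [[1,1],[1,0]]
Q^2 = (Q^1)² = [[2,1],[1,1]]
Q^4 = (Q^2)² = [[5,3],[3,2]]
Q^9 = (Q^4)²·Q = [[55,34],[34,21]]
Q^19 = (Q^9)²·Q = [[150,86],[86,64]]
Q^38 = (Q^19)² = [[286,134],[134,152]]
F_38 mod 315 = Q^38[0][1] = 134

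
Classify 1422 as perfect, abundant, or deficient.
abundant

Proper divisors of 1422: sum = 1 + 2 + 3 + 6 + 9 + 18 + 79 + 158 + 237 + 474 + 711 = 1698
Since 1698 > 1422, 1422 is abundant.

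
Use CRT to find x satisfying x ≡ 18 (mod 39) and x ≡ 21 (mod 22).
681

Using Chinese Remainder Theorem:
M = 39 × 22 = 858
M1 = 22, M2 = 39
y1 = 22^(-1) mod 39 = 16
y2 = 39^(-1) mod 22 = 13
x = (18×22×16 + 21×39×13) mod 858 = 681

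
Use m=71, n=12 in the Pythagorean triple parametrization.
(4897, 1704, 5185)

Euclid's formula: a = m² - n², b = 2mn, c = m² + n²
m = 71, n = 12
a = 71² - 12² = 5041 - 144 = 4897
b = 2 × 71 × 12 = 1704
c = 71² + 12² = 5041 + 144 = 5185
Verification: 4897² + 1704² = 23980609 + 2903616 = 26884225 = 5185² ✓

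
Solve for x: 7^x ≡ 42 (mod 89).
74

Baby-step giant-step with step n = ⌈√89⌉ = 10.
Baby steps 7^j mod 89 (j:value) for j=0..9: 0:1, 1:7, 2:49, 3:76, 4:87, 5:75, 6:80, 7:26, 8:4, 9:28.
Giant-step multiplier: 7^(-10) ≡ 7^(88-10) = 7^78 ≡ 5 (mod 89).
Giant steps γ_i = 42·5^i mod 89: γ_0=42, γ_1=32, γ_2=71, γ_3=88, γ_4=84, γ_5=64, γ_6=53, γ_7=87 (in table at j=4).
x = i·n + j = 7·10 + 4 = 74.
Check: 7^74 ≡ 42 (mod 89).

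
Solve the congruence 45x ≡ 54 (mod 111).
x ≡ 16 (mod 37)

gcd(45, 111) = 3, which divides 54, so solutions exist.
Divide through by 3: 15x ≡ 18 (mod 37).
Find 15^(-1) mod 37 by the extended Euclidean algorithm:
37 = 2 × 15 + 7  ⟹  7 = (1)·37 + (-2)·15
15 = 2 × 7 + 1  ⟹  1 = (-2)·37 + (5)·15
So (5)·15 ≡ 1 (mod 37), i.e. 15^(-1) ≡ 5 (mod 37).
x ≡ 5 × 18 = 90 ≡ 16 (mod 37).
Check: 45 × 16 = 720 ≡ 54 (mod 111).
x ≡ 16 (mod 37), giving 3 solutions mod 111.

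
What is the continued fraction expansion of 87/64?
[1; 2, 1, 3, 1, 1, 2]

Euclidean algorithm steps:
87 = 1 × 64 + 23
64 = 2 × 23 + 18
23 = 1 × 18 + 5
18 = 3 × 5 + 3
5 = 1 × 3 + 2
3 = 1 × 2 + 1
2 = 2 × 1 + 0
Continued fraction: [1; 2, 1, 3, 1, 1, 2]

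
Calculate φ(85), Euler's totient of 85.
64

85 = 5 × 17
φ(n) = n × ∏(1 - 1/p) for each prime p dividing n
φ(85) = 85 × (1 - 1/5) × (1 - 1/17) = 64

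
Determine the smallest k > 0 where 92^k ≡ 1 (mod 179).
178

179 is prime, so ord(92) divides φ(179) = 178.
Divisors of 178: 1, 2, 89, 178.
Repeated squaring: 92^1 ≡ 92, 92^2 ≡ 51, 92^4 ≡ 95, 92^8 ≡ 75, 92^16 ≡ 76, 92^32 ≡ 48, 92^64 ≡ 156, 92^128 ≡ 171 (mod 179).
Test 92^d mod 179 for each divisor d in increasing order:
92^1 ≡ 92
92^2 ≡ 51
92^89 = 92^64·92^16·92^8·92^1 ≡ 178
92^178 = 92^128·92^32·92^16·92^2 ≡ 1  ← first divisor giving 1
The order is 178.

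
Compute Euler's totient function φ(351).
216

351 = 3^3 × 13
φ(n) = n × ∏(1 - 1/p) for each prime p dividing n
φ(351) = 351 × (1 - 1/3) × (1 - 1/13) = 216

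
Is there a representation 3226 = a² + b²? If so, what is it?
25² + 51² (a=25, b=51)

Factorization: 3226 = 2 × 1613
By Fermat: n is sum of two squares iff every prime p ≡ 3 (mod 4) appears to even power.
All primes ≡ 3 (mod 4) appear to even power.
Search a = 0, 1, 2, … for 3226 - a² a perfect square: first hit at a = 25: 3226 - 625 = 2601 = 51².
3226 = 25² + 51² = 625 + 2601 ✓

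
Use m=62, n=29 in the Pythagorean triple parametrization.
(3003, 3596, 4685)

Euclid's formula: a = m² - n², b = 2mn, c = m² + n²
m = 62, n = 29
a = 62² - 29² = 3844 - 841 = 3003
b = 2 × 62 × 29 = 3596
c = 62² + 29² = 3844 + 841 = 4685
Verification: 3003² + 3596² = 9018009 + 12931216 = 21949225 = 4685² ✓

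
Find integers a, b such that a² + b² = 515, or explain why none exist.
Not possible

Factorization: 515 = 5 × 103
By Fermat: n is sum of two squares iff every prime p ≡ 3 (mod 4) appears to even power.
Prime(s) ≡ 3 (mod 4) with odd exponent: [(103, 1)]
Therefore 515 cannot be expressed as a² + b².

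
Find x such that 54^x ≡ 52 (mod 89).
77

Baby-step giant-step with step n = ⌈√89⌉ = 10.
Baby steps 54^j mod 89 (j:value) for j=0..9: 0:1, 1:54, 2:68, 3:23, 4:85, 5:51, 6:84, 7:86, 8:16, 9:63.
Giant-step multiplier: 54^(-10) ≡ 54^(88-10) = 54^78 ≡ 49 (mod 89).
Giant steps γ_i = 52·49^i mod 89: γ_0=52, γ_1=56, γ_2=74, γ_3=66, γ_4=30, γ_5=46, γ_6=29, γ_7=86 (in table at j=7).
x = i·n + j = 7·10 + 7 = 77.
Check: 54^77 ≡ 52 (mod 89).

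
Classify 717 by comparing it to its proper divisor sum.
deficient

Proper divisors of 717: sum = 1 + 3 + 239 = 243
Since 243 < 717, 717 is deficient.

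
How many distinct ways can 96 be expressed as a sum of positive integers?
118114304

p(n) counts ways to write n as a sum of positive integers (order ignored).
Euler's pentagonal recurrence: p(k) = p(k-1) + p(k-2) - p(k-5) - p(k-7) + p(k-12) + p(k-15) - ... (offsets j(3j∓1)/2, signs ++--, p(0)=1, p(<0)=0).
DP table for k = 0..95: p(0)=1, p(1)=1, p(2)=2, p(3)=3, p(4)=5, p(5)=7, p(6)=11, p(7)=15, p(8)=22, p(9)=30, p(10)=42, p(11)=56, p(12)=77, p(13)=101, p(14)=135, p(15)=176, p(16)=231, p(17)=297, p(18)=385, p(19)=490, p(20)=627, p(21)=792, p(22)=1002, p(23)=1255, p(24)=1575, p(25)=1958, p(26)=2436, p(27)=3010, p(28)=3718, p(29)=4565, p(30)=5604, p(31)=6842, p(32)=8349, p(33)=10143, p(34)=12310, p(35)=14883, p(36)=17977, p(37)=21637, p(38)=26015, p(39)=31185, p(40)=37338, p(41)=44583, p(42)=53174, p(43)=63261, p(44)=75175, p(45)=89134, p(46)=105558, p(47)=124754, p(48)=147273, p(49)=173525, p(50)=204226, p(51)=239943, p(52)=281589, p(53)=329931, p(54)=386155, p(55)=451276, p(56)=526823, p(57)=614154, p(58)=715220, p(59)=831820, p(60)=966467, p(61)=1121505, p(62)=1300156, p(63)=1505499, p(64)=1741630, p(65)=2012558, p(66)=2323520, p(67)=2679689, p(68)=3087735, p(69)=3554345, p(70)=4087968, p(71)=4697205, p(72)=5392783, p(73)=6185689, p(74)=7089500, p(75)=8118264, p(76)=9289091, p(77)=10619863, p(78)=12132164, p(79)=13848650, p(80)=15796476, p(81)=18004327, p(82)=20506255, p(83)=23338469, p(84)=26543660, p(85)=30167357, p(86)=34262962, p(87)=38887673, p(88)=44108109, p(89)=49995925, p(90)=56634173, p(91)=64112359, p(92)=72533807, p(93)=82010177, p(94)=92669720, p(95)=104651419.
Final step: p(96) = p(95) + p(94) - p(91) - p(89) + p(84) + p(81) - p(74) - p(70) + p(61) + p(56) - p(45) - p(39) + p(26) + p(19) - p(4)
= 104651419 + 92669720 - 64112359 - 49995925 + 26543660 + 18004327 - 7089500 - 4087968 + 1121505 + 526823 - 89134 - 31185 + 2436 + 490 - 5
= 118114304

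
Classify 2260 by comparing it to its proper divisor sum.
abundant

Proper divisors of 2260: sum = 1 + 2 + 4 + 5 + 10 + 20 + 113 + 226 + 452 + 565 + 1130 = 2528
Since 2528 > 2260, 2260 is abundant.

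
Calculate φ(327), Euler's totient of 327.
216

327 = 3 × 109
φ(n) = n × ∏(1 - 1/p) for each prime p dividing n
φ(327) = 327 × (1 - 1/3) × (1 - 1/109) = 216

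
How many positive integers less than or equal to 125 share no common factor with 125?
100

125 = 5^3
φ(n) = n × ∏(1 - 1/p) for each prime p dividing n
φ(125) = 125 × (1 - 1/5) = 100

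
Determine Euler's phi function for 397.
396

397 = 397
φ(n) = n × ∏(1 - 1/p) for each prime p dividing n
φ(397) = 397 × (1 - 1/397) = 396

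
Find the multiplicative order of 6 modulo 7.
2

7 is prime, so ord(6) divides φ(7) = 6.
Divisors of 6: 1, 2, 3, 6.
Repeated squaring: 6^1 ≡ 6, 6^2 ≡ 1, 6^4 ≡ 1 (mod 7).
Test 6^d mod 7 for each divisor d in increasing order:
6^1 ≡ 6
6^2 ≡ 1  ← first divisor giving 1
The order is 2.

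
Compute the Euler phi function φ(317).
316

317 = 317
φ(n) = n × ∏(1 - 1/p) for each prime p dividing n
φ(317) = 317 × (1 - 1/317) = 316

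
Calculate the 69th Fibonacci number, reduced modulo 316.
34

Matrix identity: Q^n = [[F_(n+1), F_n], [F_n, F_(n-1)]] with Q = [[1,1],[1,0]].
n = 69 = 1000101₂. Square-and-multiply, entries mod 316:
Q^1 = [[1,1],[1,0]]
Q^2 = (Q^1)² = [[2,1],[1,1]]
Q^4 = (Q^2)² = [[5,3],[3,2]]
Q^8 = (Q^4)² = [[34,21],[21,13]]
Q^17 = (Q^8)²·Q = [[56,17],[17,39]]
Q^34 = (Q^17)² = [[265,35],[35,230]]
Q^69 = (Q^34)²·Q = [[295,34],[34,261]]
F_69 mod 316 = Q^69[0][1] = 34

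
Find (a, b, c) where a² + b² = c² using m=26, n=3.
(667, 156, 685)

Euclid's formula: a = m² - n², b = 2mn, c = m² + n²
m = 26, n = 3
a = 26² - 3² = 676 - 9 = 667
b = 2 × 26 × 3 = 156
c = 26² + 3² = 676 + 9 = 685
Verification: 667² + 156² = 444889 + 24336 = 469225 = 685² ✓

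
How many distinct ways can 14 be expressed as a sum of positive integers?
135

p(n) counts ways to write n as a sum of positive integers (order ignored).
Euler's pentagonal recurrence: p(k) = p(k-1) + p(k-2) - p(k-5) - p(k-7) + p(k-12) + p(k-15) - ... (offsets j(3j∓1)/2, signs ++--, p(0)=1, p(<0)=0).
DP table for k = 0..13: p(0)=1, p(1)=1, p(2)=2, p(3)=3, p(4)=5, p(5)=7, p(6)=11, p(7)=15, p(8)=22, p(9)=30, p(10)=42, p(11)=56, p(12)=77, p(13)=101.
Final step: p(14) = p(13) + p(12) - p(9) - p(7) + p(2)
= 101 + 77 - 30 - 15 + 2
= 135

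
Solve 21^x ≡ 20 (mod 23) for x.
19

Baby-step giant-step with step n = ⌈√23⌉ = 5.
Baby steps 21^j mod 23 (j:value) for j=0..4: 0:1, 1:21, 2:4, 3:15, 4:16.
Giant-step multiplier: 21^(-5) ≡ 21^(22-5) = 21^17 ≡ 5 (mod 23).
Giant steps γ_i = 20·5^i mod 23: γ_0=20, γ_1=8, γ_2=17, γ_3=16 (in table at j=4).
x = i·n + j = 3·5 + 4 = 19.
Check: 21^19 ≡ 20 (mod 23).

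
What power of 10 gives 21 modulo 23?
19

Baby-step giant-step with step n = ⌈√23⌉ = 5.
Baby steps 10^j mod 23 (j:value) for j=0..4: 0:1, 1:10, 2:8, 3:11, 4:18.
Giant-step multiplier: 10^(-5) ≡ 10^(22-5) = 10^17 ≡ 17 (mod 23).
Giant steps γ_i = 21·17^i mod 23: γ_0=21, γ_1=12, γ_2=20, γ_3=18 (in table at j=4).
x = i·n + j = 3·5 + 4 = 19.
Check: 10^19 ≡ 21 (mod 23).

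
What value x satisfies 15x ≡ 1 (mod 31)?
29

gcd(15, 31) = 1, so the inverse exists.
Extended Euclidean algorithm on (31, 15):
31 = 2 × 15 + 1  ⟹  1 = (1)·31 + (-2)·15
So (-2)·15 ≡ 1 (mod 31), i.e. 15^(-1) ≡ -2 ≡ 29 (mod 31).
Check: 15 × 29 = 435 ≡ 1 (mod 31)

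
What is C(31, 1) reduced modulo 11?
9

Using Lucas' theorem:
Write n=31 and k=1 in base 11:
n in base 11: [2, 9]
k in base 11: [0, 1]
C(31,1) mod 11 = ∏ C(n_i, k_i) mod 11
Digit binomials (mod 11): C(2,0) = 1; C(9,1) = 9
Product: 1 × 9 = 9 ≡ 9 (mod 11)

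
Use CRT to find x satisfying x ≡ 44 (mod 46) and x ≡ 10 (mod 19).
504

Using Chinese Remainder Theorem:
M = 46 × 19 = 874
M1 = 19, M2 = 46
y1 = 19^(-1) mod 46 = 17
y2 = 46^(-1) mod 19 = 12
x = (44×19×17 + 10×46×12) mod 874 = 504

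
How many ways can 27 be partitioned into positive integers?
3010

p(n) counts ways to write n as a sum of positive integers (order ignored).
Euler's pentagonal recurrence: p(k) = p(k-1) + p(k-2) - p(k-5) - p(k-7) + p(k-12) + p(k-15) - ... (offsets j(3j∓1)/2, signs ++--, p(0)=1, p(<0)=0).
DP table for k = 0..26: p(0)=1, p(1)=1, p(2)=2, p(3)=3, p(4)=5, p(5)=7, p(6)=11, p(7)=15, p(8)=22, p(9)=30, p(10)=42, p(11)=56, p(12)=77, p(13)=101, p(14)=135, p(15)=176, p(16)=231, p(17)=297, p(18)=385, p(19)=490, p(20)=627, p(21)=792, p(22)=1002, p(23)=1255, p(24)=1575, p(25)=1958, p(26)=2436.
Final step: p(27) = p(26) + p(25) - p(22) - p(20) + p(15) + p(12) - p(5) - p(1)
= 2436 + 1958 - 1002 - 627 + 176 + 77 - 7 - 1
= 3010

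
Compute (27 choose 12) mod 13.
0

Using Lucas' theorem:
Write n=27 and k=12 in base 13:
n in base 13: [2, 1]
k in base 13: [0, 12]
C(27,12) mod 13 = ∏ C(n_i, k_i) mod 13
Digit binomials (mod 13): C(2,0) = 1; C(1,12) = 0 (k_i > n_i)
Product: 1 × 0 = 0 ≡ 0 (mod 13)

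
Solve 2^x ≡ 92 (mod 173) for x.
22

Baby-step giant-step with step n = ⌈√173⌉ = 14.
Baby steps 2^j mod 173 (j:value) for j=0..13: 0:1, 1:2, 2:4, 3:8, 4:16, 5:32, 6:64, 7:128, 8:83, 9:166, 10:159, 11:145, 12:117, 13:61.
Giant-step multiplier: 2^(-14) ≡ 2^(172-14) = 2^158 ≡ 78 (mod 173).
Giant steps γ_i = 92·78^i mod 173: γ_0=92, γ_1=83 (in table at j=8).
x = i·n + j = 1·14 + 8 = 22.
Check: 2^22 ≡ 92 (mod 173).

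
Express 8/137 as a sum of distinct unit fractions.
1/18 + 1/353 + 1/174100 + 1/75776850900

Greedy algorithm:
8/137: ceiling(137/8) = 18, use 1/18
7/2466: ceiling(2466/7) = 353, use 1/353
5/870498: ceiling(870498/5) = 174100, use 1/174100
1/75776850900: ceiling(75776850900/1) = 75776850900, use 1/75776850900
Result: 8/137 = 1/18 + 1/353 + 1/174100 + 1/75776850900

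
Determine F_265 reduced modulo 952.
97

Matrix identity: Q^n = [[F_(n+1), F_n], [F_n, F_(n-1)]] with Q = [[1,1],[1,0]].
n = 265 = 100001001₂. Square-and-multiply, entries mod 952:
Q^1 = [[1,1],[1,0]]
Q^2 = (Q^1)² = [[2,1],[1,1]]
Q^4 = (Q^2)² = [[5,3],[3,2]]
Q^8 = (Q^4)² = [[34,21],[21,13]]
Q^16 = (Q^8)² = [[645,35],[35,610]]
Q^33 = (Q^16)²·Q = [[407,274],[274,133]]
Q^66 = (Q^33)² = [[821,400],[400,421]]
Q^132 = (Q^66)² = [[89,808],[808,233]]
Q^265 = (Q^132)²·Q = [[377,97],[97,280]]
F_265 mod 952 = Q^265[0][1] = 97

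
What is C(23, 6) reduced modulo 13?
2

Using Lucas' theorem:
Write n=23 and k=6 in base 13:
n in base 13: [1, 10]
k in base 13: [0, 6]
C(23,6) mod 13 = ∏ C(n_i, k_i) mod 13
Digit binomials (mod 13): C(1,0) = 1; C(10,6) = 210 ≡ 2
Product: 1 × 2 = 2 ≡ 2 (mod 13)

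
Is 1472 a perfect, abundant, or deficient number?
abundant

Proper divisors of 1472: sum = 1 + 2 + 4 + 8 + 16 + 23 + 32 + 46 + 64 + 92 + 184 + 368 + 736 = 1576
Since 1576 > 1472, 1472 is abundant.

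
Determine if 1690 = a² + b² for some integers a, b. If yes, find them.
3² + 41² (a=3, b=41)

Factorization: 1690 = 2 × 5 × 13^2
By Fermat: n is sum of two squares iff every prime p ≡ 3 (mod 4) appears to even power.
All primes ≡ 3 (mod 4) appear to even power.
Search a = 0, 1, 2, … for 1690 - a² a perfect square: first hit at a = 3: 1690 - 9 = 1681 = 41².
1690 = 3² + 41² = 9 + 1681 ✓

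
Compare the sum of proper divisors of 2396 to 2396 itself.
deficient

Proper divisors of 2396: sum = 1 + 2 + 4 + 599 + 1198 = 1804
Since 1804 < 2396, 2396 is deficient.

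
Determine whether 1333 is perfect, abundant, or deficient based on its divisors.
deficient

Proper divisors of 1333: sum = 1 + 31 + 43 = 75
Since 75 < 1333, 1333 is deficient.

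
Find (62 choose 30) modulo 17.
0

Using Lucas' theorem:
Write n=62 and k=30 in base 17:
n in base 17: [3, 11]
k in base 17: [1, 13]
C(62,30) mod 17 = ∏ C(n_i, k_i) mod 17
Digit binomials (mod 17): C(3,1) = 3; C(11,13) = 0 (k_i > n_i)
Product: 3 × 0 = 0 ≡ 0 (mod 17)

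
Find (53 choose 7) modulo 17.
0

Using Lucas' theorem:
Write n=53 and k=7 in base 17:
n in base 17: [3, 2]
k in base 17: [0, 7]
C(53,7) mod 17 = ∏ C(n_i, k_i) mod 17
Digit binomials (mod 17): C(3,0) = 1; C(2,7) = 0 (k_i > n_i)
Product: 1 × 0 = 0 ≡ 0 (mod 17)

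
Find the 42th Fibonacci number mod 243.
235

Matrix identity: Q^n = [[F_(n+1), F_n], [F_n, F_(n-1)]] with Q = [[1,1],[1,0]].
n = 42 = 101010₂. Square-and-multiply, entries mod 243:
Q^1 = [[1,1],[1,0]]
Q^2 = (Q^1)² = [[2,1],[1,1]]
Q^5 = (Q^2)²·Q = [[8,5],[5,3]]
Q^10 = (Q^5)² = [[89,55],[55,34]]
Q^21 = (Q^10)²·Q = [[215,11],[11,204]]
Q^42 = (Q^21)² = [[176,235],[235,184]]
F_42 mod 243 = Q^42[0][1] = 235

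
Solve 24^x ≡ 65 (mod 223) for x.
110

Baby-step giant-step with step n = ⌈√223⌉ = 15.
Baby steps 24^j mod 223 (j:value) for j=0..14: 0:1, 1:24, 2:130, 3:221, 4:175, 5:186, 6:4, 7:96, 8:74, 9:215, 10:31, 11:75, 12:16, 13:161, 14:73.
Giant-step multiplier: 24^(-15) ≡ 24^(222-15) = 24^207 ≡ 216 (mod 223).
Giant steps γ_i = 65·216^i mod 223: γ_0=65, γ_1=214, γ_2=63, γ_3=5, γ_4=188, γ_5=22, γ_6=69, γ_7=186 (in table at j=5).
x = i·n + j = 7·15 + 5 = 110.
Check: 24^110 ≡ 65 (mod 223).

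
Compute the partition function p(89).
49995925

p(n) counts ways to write n as a sum of positive integers (order ignored).
Euler's pentagonal recurrence: p(k) = p(k-1) + p(k-2) - p(k-5) - p(k-7) + p(k-12) + p(k-15) - ... (offsets j(3j∓1)/2, signs ++--, p(0)=1, p(<0)=0).
DP table for k = 0..88: p(0)=1, p(1)=1, p(2)=2, p(3)=3, p(4)=5, p(5)=7, p(6)=11, p(7)=15, p(8)=22, p(9)=30, p(10)=42, p(11)=56, p(12)=77, p(13)=101, p(14)=135, p(15)=176, p(16)=231, p(17)=297, p(18)=385, p(19)=490, p(20)=627, p(21)=792, p(22)=1002, p(23)=1255, p(24)=1575, p(25)=1958, p(26)=2436, p(27)=3010, p(28)=3718, p(29)=4565, p(30)=5604, p(31)=6842, p(32)=8349, p(33)=10143, p(34)=12310, p(35)=14883, p(36)=17977, p(37)=21637, p(38)=26015, p(39)=31185, p(40)=37338, p(41)=44583, p(42)=53174, p(43)=63261, p(44)=75175, p(45)=89134, p(46)=105558, p(47)=124754, p(48)=147273, p(49)=173525, p(50)=204226, p(51)=239943, p(52)=281589, p(53)=329931, p(54)=386155, p(55)=451276, p(56)=526823, p(57)=614154, p(58)=715220, p(59)=831820, p(60)=966467, p(61)=1121505, p(62)=1300156, p(63)=1505499, p(64)=1741630, p(65)=2012558, p(66)=2323520, p(67)=2679689, p(68)=3087735, p(69)=3554345, p(70)=4087968, p(71)=4697205, p(72)=5392783, p(73)=6185689, p(74)=7089500, p(75)=8118264, p(76)=9289091, p(77)=10619863, p(78)=12132164, p(79)=13848650, p(80)=15796476, p(81)=18004327, p(82)=20506255, p(83)=23338469, p(84)=26543660, p(85)=30167357, p(86)=34262962, p(87)=38887673, p(88)=44108109.
Final step: p(89) = p(88) + p(87) - p(84) - p(82) + p(77) + p(74) - p(67) - p(63) + p(54) + p(49) - p(38) - p(32) + p(19) + p(12)
= 44108109 + 38887673 - 26543660 - 20506255 + 10619863 + 7089500 - 2679689 - 1505499 + 386155 + 173525 - 26015 - 8349 + 490 + 77
= 49995925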